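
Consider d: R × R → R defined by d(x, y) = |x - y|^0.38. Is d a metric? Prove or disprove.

Yes. With 0 < p = 0.38 ≤ 1, d(x,y) = |x-y|^0.38 is a metric on R. Non-negativity and symmetry are immediate; |x-y|^0.38 = 0 ⟺ |x-y| = 0 ⟺ x = y. For the triangle inequality, the function t ↦ t^0.38 is subadditive on [0,∞) when p ≤ 1, so |x-z|^0.38 ≤ (|x-y| + |y-z|)^0.38 ≤ |x-y|^0.38 + |y-z|^0.38.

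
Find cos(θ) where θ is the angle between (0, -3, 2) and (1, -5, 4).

With u = (0, -3, 2), v = (1, -5, 4):
u·v = 0·1 + (-3)·(-5) + 2·4 = 0 + 15 + 8 = 23.
|u| = √(0² + (-3)² + 2²) = √13, |v| = √(1² + (-5)² + 4²) = √42, so |u||v| = √(13·42) = √546.
cos θ = (u·v)/(|u||v|) = 23/√546 ≈ 0.9843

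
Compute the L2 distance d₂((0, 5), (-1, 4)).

√(Σ(x_i - y_i)²) = √((0 - (-1))² + (5 - 4)²)
= √(1² + 1²) = √(1 + 1) = √2 ≈ 1.4142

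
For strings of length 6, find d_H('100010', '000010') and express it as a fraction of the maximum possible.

Differing positions: 1. Hamming distance = 1. The maximum possible Hamming distance for length-6 strings is 6, so d_H/6 = 1/6 ≈ 0.1667.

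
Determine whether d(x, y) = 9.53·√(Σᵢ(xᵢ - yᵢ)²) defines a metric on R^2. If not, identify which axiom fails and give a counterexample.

Yes. The L2 (Euclidean) norm induces a metric on R^2, and multiplying a metric by a positive constant 9.53 > 0 preserves all four axioms: non-negativity (9.53·||x-y|| ≥ 0), identity (9.53·||x-y|| = 0 ⟺ ||x-y|| = 0 ⟺ x = y), symmetry (||x-y|| = ||y-x||), and the triangle inequality (9.53·||x-z|| ≤ 9.53·||x-y|| + 9.53·||y-z||). So d is a metric.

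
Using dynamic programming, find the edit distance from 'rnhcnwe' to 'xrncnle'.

Let D[i][j] be the edit distance between the first i characters of 'rnhcnwe' and the first j characters of 'xrncnle', with D[i][0] = i, D[0][j] = j, and D[i][j] = D[i-1][j-1] if the characters match, else 1 + min(D[i-1][j], D[i][j-1], D[i-1][j-1]). Filling the table (rows: prefixes of 'rnhcnwe', columns: prefixes of 'xrncnle'):
     ε  x  r  n  c  n  l  e
  ε  0  1  2  3  4  5  6  7
  r  1  1  1  2  3  4  5  6
  n  2  2  2  1  2  3  4  5
  h  3  3  3  2  2  3  4  5
  c  4  4  4  3  2  3  4  5
  n  5  5  5  4  3  2  3  4
  w  6  6  6  5  4  3  3  4
  e  7  7  7  6  5  4  4  3
The bottom-right entry gives D[7][7] = 3, so no sequence of fewer than 3 edits works. Backtracking through the table gives one optimal edit sequence (3 edits):
  rnhcnwe → xrnhcnwe (ins x @1)
  xrnhcnwe → xrncnwe (del h @4)
  xrncnwe → xrncnle (sub w→l @6)
Edit distance = 3.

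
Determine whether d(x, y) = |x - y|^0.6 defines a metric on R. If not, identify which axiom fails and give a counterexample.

Yes. With 0 < p = 0.6 ≤ 1, d(x,y) = |x-y|^0.6 is a metric on R. Non-negativity and symmetry are immediate; |x-y|^0.6 = 0 ⟺ |x-y| = 0 ⟺ x = y. For the triangle inequality, the function t ↦ t^0.6 is subadditive on [0,∞) when p ≤ 1, so |x-z|^0.6 ≤ (|x-y| + |y-z|)^0.6 ≤ |x-y|^0.6 + |y-z|^0.6.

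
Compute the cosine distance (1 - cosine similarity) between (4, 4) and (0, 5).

With u = (4, 4), v = (0, 5):
u·v = 4·0 + 4·5 = 0 + 20 = 20.
|u| = √(4² + 4²) = √32, |v| = √(0² + 5²) = √25, so |u||v| = √(32·25) = √800.
cos θ = (u·v)/(|u||v|) = 20/√800 ≈ 0.7071
Cosine distance = 1 - cos θ ≈ 1 - 0.7071 = 0.2929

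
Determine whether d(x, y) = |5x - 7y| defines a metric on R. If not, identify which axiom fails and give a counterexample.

No. d fails symmetry: d(1, 3) = |5·1 - 7·3| = |-16| = 16, but d(3, 1) = |5·3 - 7·1| = |8| = 8. Since 16 ≠ 8, d(x,y) ≠ d(y,x) in general.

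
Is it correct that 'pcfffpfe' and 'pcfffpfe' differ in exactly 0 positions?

Differing positions: none. Hamming distance = 0, so the claim is true.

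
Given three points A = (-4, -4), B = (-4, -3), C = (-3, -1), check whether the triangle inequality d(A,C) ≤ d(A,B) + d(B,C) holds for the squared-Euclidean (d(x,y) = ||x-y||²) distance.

d(A,B) = 0² + 1² = 1, d(B,C) = 1² + 2² = 5, d(A,C) = 1² + 3² = 10.
d(A,C) = 10 > 1 + 5 = 6. Triangle inequality is VIOLATED. (Squared-Euclidean is not a metric — this is a counterexample.)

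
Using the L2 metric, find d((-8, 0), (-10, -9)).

√(Σ(x_i - y_i)²) = √((-8 - (-10))² + (0 - (-9))²)
= √(2² + 9²) = √(4 + 81) = √85 ≈ 9.2195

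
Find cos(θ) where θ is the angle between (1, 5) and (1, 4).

With u = (1, 5), v = (1, 4):
u·v = 1·1 + 5·4 = 1 + 20 = 21.
|u| = √(1² + 5²) = √26, |v| = √(1² + 4²) = √17, so |u||v| = √(26·17) = √442.
cos θ = (u·v)/(|u||v|) = 21/√442 ≈ 0.9989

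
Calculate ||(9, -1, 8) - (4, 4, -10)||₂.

√(Σ(x_i - y_i)²) = √((9 - 4)² + (-1 - 4)² + (8 - (-10))²)
= √(5² + (-5)² + 18²) = √(25 + 25 + 324) = √374 ≈ 19.3391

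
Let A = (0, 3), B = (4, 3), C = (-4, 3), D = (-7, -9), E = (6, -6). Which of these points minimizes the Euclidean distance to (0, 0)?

Distances: d(A) = 3, d(B) = 5, d(C) = 5, d(D) ≈ 11.4018, d(E) ≈ 8.4853. Nearest: A = (0, 3) with distance 3.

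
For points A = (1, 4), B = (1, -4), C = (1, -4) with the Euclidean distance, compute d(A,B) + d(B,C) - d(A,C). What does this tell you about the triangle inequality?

d(A,B) = √(0² + 8²) = √64 = 8, d(B,C) = √(0² + 0²) = √0 = 0, d(A,C) = √(0² + 8²) = √64 = 8.
d(A,B) + d(B,C) - d(A,C) = 8 + 0 - 8 = 8 - 8 = 0. This is ≥ 0, so the triangle inequality holds for these points.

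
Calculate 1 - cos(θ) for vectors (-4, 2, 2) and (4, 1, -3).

With u = (-4, 2, 2), v = (4, 1, -3):
u·v = (-4)·4 + 2·1 + 2·(-3) = (-16) + 2 + (-6) = -20.
|u| = √((-4)² + 2² + 2²) = √24, |v| = √(4² + 1² + (-3)²) = √26, so |u||v| = √(24·26) = √624.
cos θ = (u·v)/(|u||v|) = -20/√624 ≈ -0.8006
Cosine distance = 1 - cos θ ≈ 1 - (-0.8006) = 1.8006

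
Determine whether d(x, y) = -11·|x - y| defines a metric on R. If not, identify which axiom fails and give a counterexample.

No. With c = -11 < 0, d fails non-negativity: d(4, 11) = -11·|4 - 11| = -11·7 = -77 < 0.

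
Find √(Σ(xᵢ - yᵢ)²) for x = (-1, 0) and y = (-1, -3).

√(Σ(x_i - y_i)²) = √((-1 - (-1))² + (0 - (-3))²)
= √(0² + 3²) = √(0 + 9) = √9 = 3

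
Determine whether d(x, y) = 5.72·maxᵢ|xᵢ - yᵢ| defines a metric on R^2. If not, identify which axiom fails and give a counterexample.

Yes. The L∞ (Chebyshev) norm induces a metric on R^2, and multiplying a metric by a positive constant 5.72 > 0 preserves all four axioms: non-negativity (5.72·||x-y|| ≥ 0), identity (5.72·||x-y|| = 0 ⟺ ||x-y|| = 0 ⟺ x = y), symmetry (||x-y|| = ||y-x||), and the triangle inequality (5.72·||x-z|| ≤ 5.72·||x-y|| + 5.72·||y-z||). So d is a metric.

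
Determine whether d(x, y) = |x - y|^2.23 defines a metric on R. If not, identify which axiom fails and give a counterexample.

No. d(x,y) = |x-y|^2.23 fails the triangle inequality since p = 2.23 > 1. Counterexample: x = 3, y = 10, z = 21. d(x,z) = |3 - 21|^2.23 = 18^2.23 ≈ 629.8798, but d(x,y) + d(y,z) = 7^2.23 + 11^2.23 ≈ 76.66 + 210.0418 = 286.7018. Since 629.8798 > 286.7018, the triangle inequality is violated.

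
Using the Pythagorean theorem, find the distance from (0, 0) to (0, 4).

√(Σ(x_i - y_i)²) = √((0 - 0)² + (0 - 4)²)
= √(0² + (-4)²) = √(0 + 16) = √16 = 4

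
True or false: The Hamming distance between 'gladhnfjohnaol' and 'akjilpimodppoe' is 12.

Differing positions: 1, 2, 3, 4, 5, 6, 7, 8, 10, 11, 12, 14. Hamming distance = 12, so the claim is true.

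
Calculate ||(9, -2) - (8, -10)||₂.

√(Σ(x_i - y_i)²) = √((9 - 8)² + (-2 - (-10))²)
= √(1² + 8²) = √(1 + 64) = √65 ≈ 8.0623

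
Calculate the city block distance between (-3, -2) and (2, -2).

Σ|x_i - y_i| = |-3 - 2| + |-2 - (-2)| = 5 + 0 = 5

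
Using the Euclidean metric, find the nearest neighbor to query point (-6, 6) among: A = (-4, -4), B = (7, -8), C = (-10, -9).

Distances: d(A) ≈ 10.198, d(B) ≈ 19.105, d(C) ≈ 15.5242. Nearest: A = (-4, -4) with distance 10.198.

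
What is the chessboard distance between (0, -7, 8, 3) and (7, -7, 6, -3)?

max(|x_i - y_i|) = max(|0 - 7|, |-7 - (-7)|, |8 - 6|, |3 - (-3)|) = max(7, 0, 2, 6) = 7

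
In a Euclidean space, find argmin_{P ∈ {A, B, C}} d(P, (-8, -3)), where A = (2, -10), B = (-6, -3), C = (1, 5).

Distances: d(A) ≈ 12.2066, d(B) = 2, d(C) ≈ 12.0416. Nearest: B = (-6, -3) with distance 2.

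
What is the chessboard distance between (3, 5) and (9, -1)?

max(|x_i - y_i|) = max(|3 - 9|, |5 - (-1)|) = max(6, 6) = 6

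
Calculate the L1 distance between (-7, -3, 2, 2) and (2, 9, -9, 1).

Σ|x_i - y_i| = |-7 - 2| + |-3 - 9| + |2 - (-9)| + |2 - 1| = 9 + 12 + 11 + 1 = 33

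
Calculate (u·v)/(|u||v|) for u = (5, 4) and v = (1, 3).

With u = (5, 4), v = (1, 3):
u·v = 5·1 + 4·3 = 5 + 12 = 17.
|u| = √(5² + 4²) = √41, |v| = √(1² + 3²) = √10, so |u||v| = √(41·10) = √410.
cos θ = (u·v)/(|u||v|) = 17/√410 ≈ 0.8396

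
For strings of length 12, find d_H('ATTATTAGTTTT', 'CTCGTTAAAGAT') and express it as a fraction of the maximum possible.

Differing positions: 1, 3, 4, 8, 9, 10, 11. Hamming distance = 7. The maximum possible Hamming distance for length-12 strings is 12, so d_H/12 = 7/12 ≈ 0.5833.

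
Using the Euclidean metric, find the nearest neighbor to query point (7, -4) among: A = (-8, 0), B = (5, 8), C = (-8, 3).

Distances: d(A) ≈ 15.5242, d(B) ≈ 12.1655, d(C) ≈ 16.5529. Nearest: B = (5, 8) with distance 12.1655.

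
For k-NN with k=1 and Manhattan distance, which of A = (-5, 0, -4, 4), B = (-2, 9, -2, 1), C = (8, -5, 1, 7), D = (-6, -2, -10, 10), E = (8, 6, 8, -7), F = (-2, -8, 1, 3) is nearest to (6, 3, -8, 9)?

Distances: d(A) = 23, d(B) = 28, d(C) = 21, d(D) = 20, d(E) = 37, d(F) = 34. Nearest: D = (-6, -2, -10, 10) with distance 20.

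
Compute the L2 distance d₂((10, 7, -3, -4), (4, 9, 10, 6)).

√(Σ(x_i - y_i)²) = √((10 - 4)² + (7 - 9)² + (-3 - 10)² + (-4 - 6)²)
= √(6² + (-2)² + (-13)² + (-10)²) = √(36 + 4 + 169 + 100) = √309 ≈ 17.5784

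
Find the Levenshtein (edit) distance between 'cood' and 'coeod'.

Let D[i][j] be the edit distance between the first i characters of 'cood' and the first j characters of 'coeod', with D[i][0] = i, D[0][j] = j, and D[i][j] = D[i-1][j-1] if the characters match, else 1 + min(D[i-1][j], D[i][j-1], D[i-1][j-1]). Filling the table (rows: prefixes of 'cood', columns: prefixes of 'coeod'):
     ε  c  o  e  o  d
  ε  0  1  2  3  4  5
  c  1  0  1  2  3  4
  o  2  1  0  1  2  3
  o  3  2  1  1  1  2
  d  4  3  2  2  2  1
The bottom-right entry gives D[4][5] = 1, so no sequence of fewer than 1 edit works. Backtracking through the table gives one optimal edit sequence (1 edit):
  cood → coeod (ins e @3)
Edit distance = 1.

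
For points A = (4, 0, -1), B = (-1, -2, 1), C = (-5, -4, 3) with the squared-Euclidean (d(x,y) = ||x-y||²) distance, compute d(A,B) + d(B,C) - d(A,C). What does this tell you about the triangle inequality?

d(A,B) = 5² + 2² + 2² = 33, d(B,C) = 4² + 2² + 2² = 24, d(A,C) = 9² + 4² + 4² = 113.
d(A,B) + d(B,C) - d(A,C) = 33 + 24 - 113 = 57 - 113 = -56. This is < 0, so the triangle inequality FAILS for these points (squared-Euclidean is not a metric).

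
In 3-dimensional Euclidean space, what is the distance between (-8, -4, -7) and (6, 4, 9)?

√(Σ(x_i - y_i)²) = √((-8 - 6)² + (-4 - 4)² + (-7 - 9)²)
= √((-14)² + (-8)² + (-16)²) = √(196 + 64 + 256) = √516 ≈ 22.7156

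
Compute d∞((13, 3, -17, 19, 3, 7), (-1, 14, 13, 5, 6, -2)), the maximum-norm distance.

max(|x_i - y_i|) = max(|13 - (-1)|, |3 - 14|, |-17 - 13|, |19 - 5|, |3 - 6|, |7 - (-2)|) = max(14, 11, 30, 14, 3, 9) = 30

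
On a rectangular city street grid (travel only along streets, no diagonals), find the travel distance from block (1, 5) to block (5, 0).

Σ|x_i - y_i| = |1 - 5| + |5 - 0| = 4 + 5 = 9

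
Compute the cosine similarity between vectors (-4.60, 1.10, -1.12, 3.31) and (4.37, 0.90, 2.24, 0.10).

With u = (-4.60, 1.10, -1.12, 3.31), v = (4.37, 0.90, 2.24, 0.10):
u·v = (-4.6)·4.37 + 1.1·0.9 + (-1.12)·2.24 + 3.31·0.1 = (-20.102) + 0.99 + (-2.5088) + 0.331 = -21.2898.
|u| = √((-4.6)² + 1.1² + (-1.12)² + 3.31²) = √(21.16 + 1.21 + 1.2544 + 10.9561) = √34.5805, |v| = √(4.37² + 0.9² + 2.24² + 0.1²) = √(19.0969 + 0.81 + 5.0176 + 0.01) = √24.9345.
cos θ = (u·v)/(|u||v|) = -21.2898/(√34.5805·√24.9345) ≈ -0.725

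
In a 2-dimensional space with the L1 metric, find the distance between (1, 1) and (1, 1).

Σ|x_i - y_i| = |1 - 1| + |1 - 1| = 0 + 0 = 0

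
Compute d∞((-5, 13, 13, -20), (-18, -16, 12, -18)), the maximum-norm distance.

max(|x_i - y_i|) = max(|-5 - (-18)|, |13 - (-16)|, |13 - 12|, |-20 - (-18)|) = max(13, 29, 1, 2) = 29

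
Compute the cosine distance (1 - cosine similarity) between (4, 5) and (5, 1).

With u = (4, 5), v = (5, 1):
u·v = 4·5 + 5·1 = 20 + 5 = 25.
|u| = √(4² + 5²) = √41, |v| = √(5² + 1²) = √26, so |u||v| = √(41·26) = √1066.
cos θ = (u·v)/(|u||v|) = 25/√1066 ≈ 0.7657
Cosine distance = 1 - cos θ ≈ 1 - 0.7657 = 0.2343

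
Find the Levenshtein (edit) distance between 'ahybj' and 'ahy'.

Let D[i][j] be the edit distance between the first i characters of 'ahybj' and the first j characters of 'ahy', with D[i][0] = i, D[0][j] = j, and D[i][j] = D[i-1][j-1] if the characters match, else 1 + min(D[i-1][j], D[i][j-1], D[i-1][j-1]). Filling the table (rows: prefixes of 'ahybj', columns: prefixes of 'ahy'):
     ε  a  h  y
  ε  0  1  2  3
  a  1  0  1  2
  h  2  1  0  1
  y  3  2  1  0
  b  4  3  2  1
  j  5  4  3  2
The bottom-right entry gives D[5][3] = 2, so no sequence of fewer than 2 edits works. Backtracking through the table gives one optimal edit sequence (2 edits):
  ahybj → ahyj (del b @4)
  ahyj → ahy (del j @4)
Edit distance = 2.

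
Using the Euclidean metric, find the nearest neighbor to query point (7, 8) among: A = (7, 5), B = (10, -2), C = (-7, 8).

Distances: d(A) = 3, d(B) ≈ 10.4403, d(C) = 14. Nearest: A = (7, 5) with distance 3.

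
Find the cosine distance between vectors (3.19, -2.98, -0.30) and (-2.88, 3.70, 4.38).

With u = (3.19, -2.98, -0.30), v = (-2.88, 3.70, 4.38):
u·v = 3.19·(-2.88) + (-2.98)·3.7 + (-0.3)·4.38 = (-9.1872) + (-11.026) + (-1.314) = -21.5272.
|u| = √(3.19² + (-2.98)² + (-0.3)²) = √(10.1761 + 8.8804 + 0.09) = √19.1465, |v| = √((-2.88)² + 3.7² + 4.38²) = √(8.2944 + 13.69 + 19.1844) = √41.1688.
cos θ = (u·v)/(|u||v|) = -21.5272/(√19.1465·√41.1688) ≈ -0.7668
Cosine distance = 1 - cos θ ≈ 1 - (-0.7668) = 1.7668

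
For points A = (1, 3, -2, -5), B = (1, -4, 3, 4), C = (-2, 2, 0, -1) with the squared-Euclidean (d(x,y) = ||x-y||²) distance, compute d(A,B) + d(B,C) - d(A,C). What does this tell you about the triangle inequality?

d(A,B) = 0² + 7² + 5² + 9² = 155, d(B,C) = 3² + 6² + 3² + 5² = 79, d(A,C) = 3² + 1² + 2² + 4² = 30.
d(A,B) + d(B,C) - d(A,C) = 155 + 79 - 30 = 234 - 30 = 204. This is ≥ 0, so the triangle inequality holds for these points.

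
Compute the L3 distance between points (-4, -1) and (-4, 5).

(Σ|x_i - y_i|^3)^(1/3) = (|-4 - (-4)|^3 + |-1 - 5|^3)^(1/3)
= (0^3 + 6^3)^(1/3) = (0 + 216)^(1/3) = (216)^(1/3) = 6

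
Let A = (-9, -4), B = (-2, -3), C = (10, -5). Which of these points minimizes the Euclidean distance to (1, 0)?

Distances: d(A) ≈ 10.7703, d(B) ≈ 4.2426, d(C) ≈ 10.2956. Nearest: B = (-2, -3) with distance 4.2426.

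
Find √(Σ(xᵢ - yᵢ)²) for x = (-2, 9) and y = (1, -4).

√(Σ(x_i - y_i)²) = √((-2 - 1)² + (9 - (-4))²)
= √((-3)² + 13²) = √(9 + 169) = √178 ≈ 13.3417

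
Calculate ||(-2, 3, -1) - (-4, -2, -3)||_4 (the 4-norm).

(Σ|x_i - y_i|^4)^(1/4) = (|-2 - (-4)|^4 + |3 - (-2)|^4 + |-1 - (-3)|^4)^(1/4)
= (2^4 + 5^4 + 2^4)^(1/4) = (16 + 625 + 16)^(1/4) = (657)^(1/4) ≈ 5.0628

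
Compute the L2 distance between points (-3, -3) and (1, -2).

(Σ|x_i - y_i|^2)^(1/2) = (|-3 - 1|^2 + |-3 - (-2)|^2)^(1/2)
= (4^2 + 1^2)^(1/2) = (16 + 1)^(1/2) = (17)^(1/2) ≈ 4.1231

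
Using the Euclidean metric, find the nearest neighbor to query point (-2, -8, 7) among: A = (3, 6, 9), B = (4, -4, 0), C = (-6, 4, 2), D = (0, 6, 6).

Distances: d(A) = 15, d(B) ≈ 10.0499, d(C) ≈ 13.6015, d(D) ≈ 14.1774. Nearest: B = (4, -4, 0) with distance 10.0499.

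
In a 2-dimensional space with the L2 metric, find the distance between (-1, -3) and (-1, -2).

(Σ|x_i - y_i|^2)^(1/2) = (|-1 - (-1)|^2 + |-3 - (-2)|^2)^(1/2)
= (0^2 + 1^2)^(1/2) = (0 + 1)^(1/2) = (1)^(1/2) = 1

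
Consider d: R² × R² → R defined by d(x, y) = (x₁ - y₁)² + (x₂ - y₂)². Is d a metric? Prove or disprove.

No. The squared Euclidean distance fails the triangle inequality. Counterexample: x = (0, 0), y = (3, 2), z = (6, 4). d(x,z) = 6² + 4² = 52, but d(x,y) + d(y,z) = (3² + 2²) + (3² + 2²) = 13 + 13 = 26. Since 52 > 26, the triangle inequality is violated. (Note: √d, the ordinary Euclidean distance, IS a metric.)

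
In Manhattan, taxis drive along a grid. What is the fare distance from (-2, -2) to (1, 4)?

Σ|x_i - y_i| = |-2 - 1| + |-2 - 4| = 3 + 6 = 9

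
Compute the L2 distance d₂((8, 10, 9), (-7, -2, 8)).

√(Σ(x_i - y_i)²) = √((8 - (-7))² + (10 - (-2))² + (9 - 8)²)
= √(15² + 12² + 1²) = √(225 + 144 + 1) = √370 ≈ 19.2354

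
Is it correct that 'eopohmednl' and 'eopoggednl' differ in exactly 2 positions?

Differing positions: 5, 6. Hamming distance = 2, so the claim is true.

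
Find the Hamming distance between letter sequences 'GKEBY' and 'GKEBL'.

Differing positions: 5. Hamming distance = 1.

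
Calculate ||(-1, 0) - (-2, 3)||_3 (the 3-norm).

(Σ|x_i - y_i|^3)^(1/3) = (|-1 - (-2)|^3 + |0 - 3|^3)^(1/3)
= (1^3 + 3^3)^(1/3) = (1 + 27)^(1/3) = (28)^(1/3) ≈ 3.0366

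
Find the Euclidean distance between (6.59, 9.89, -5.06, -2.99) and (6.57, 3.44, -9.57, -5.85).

√(Σ(x_i - y_i)²) = √((6.59 - 6.57)² + (9.89 - 3.44)² + (-5.06 - (-9.57))² + (-2.99 - (-5.85))²)
= √(0.02² + 6.45² + 4.51² + 2.86²) = √(0.0004 + 41.6025 + 20.3401 + 8.1796) = √70.1226 ≈ 8.3739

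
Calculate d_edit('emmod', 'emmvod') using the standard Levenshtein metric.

Let D[i][j] be the edit distance between the first i characters of 'emmod' and the first j characters of 'emmvod', with D[i][0] = i, D[0][j] = j, and D[i][j] = D[i-1][j-1] if the characters match, else 1 + min(D[i-1][j], D[i][j-1], D[i-1][j-1]). Filling the table (rows: prefixes of 'emmod', columns: prefixes of 'emmvod'):
     ε  e  m  m  v  o  d
  ε  0  1  2  3  4  5  6
  e  1  0  1  2  3  4  5
  m  2  1  0  1  2  3  4
  m  3  2  1  0  1  2  3
  o  4  3  2  1  1  1  2
  d  5  4  3  2  2  2  1
The bottom-right entry gives D[5][6] = 1, so no sequence of fewer than 1 edit works. Backtracking through the table gives one optimal edit sequence (1 edit):
  emmod → emmvod (ins v @4)
Edit distance = 1.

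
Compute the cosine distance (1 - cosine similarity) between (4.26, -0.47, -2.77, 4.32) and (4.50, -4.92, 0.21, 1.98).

With u = (4.26, -0.47, -2.77, 4.32), v = (4.50, -4.92, 0.21, 1.98):
u·v = 4.26·4.5 + (-0.47)·(-4.92) + (-2.77)·0.21 + 4.32·1.98 = 19.17 + 2.3124 + (-0.5817) + 8.5536 = 29.4543.
|u| = √(4.26² + (-0.47)² + (-2.77)² + 4.32²) = √(18.1476 + 0.2209 + 7.6729 + 18.6624) = √44.7038, |v| = √(4.5² + (-4.92)² + 0.21² + 1.98²) = √(20.25 + 24.2064 + 0.0441 + 3.9204) = √48.4209.
cos θ = (u·v)/(|u||v|) = 29.4543/(√44.7038·√48.4209) ≈ 0.6331
Cosine distance = 1 - cos θ ≈ 1 - 0.6331 = 0.3669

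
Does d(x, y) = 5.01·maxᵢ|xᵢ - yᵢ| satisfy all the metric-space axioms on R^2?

Yes. The L∞ (Chebyshev) norm induces a metric on R^2, and multiplying a metric by a positive constant 5.01 > 0 preserves all four axioms: non-negativity (5.01·||x-y|| ≥ 0), identity (5.01·||x-y|| = 0 ⟺ ||x-y|| = 0 ⟺ x = y), symmetry (||x-y|| = ||y-x||), and the triangle inequality (5.01·||x-z|| ≤ 5.01·||x-y|| + 5.01·||y-z||). So d is a metric.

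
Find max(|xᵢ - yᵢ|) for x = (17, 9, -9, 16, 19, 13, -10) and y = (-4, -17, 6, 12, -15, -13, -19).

max(|x_i - y_i|) = max(|17 - (-4)|, |9 - (-17)|, |-9 - 6|, |16 - 12|, |19 - (-15)|, |13 - (-13)|, |-10 - (-19)|) = max(21, 26, 15, 4, 34, 26, 9) = 34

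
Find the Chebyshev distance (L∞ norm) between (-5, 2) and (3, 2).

max(|x_i - y_i|) = max(|-5 - 3|, |2 - 2|) = max(8, 0) = 8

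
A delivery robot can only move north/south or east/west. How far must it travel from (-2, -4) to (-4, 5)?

Σ|x_i - y_i| = |-2 - (-4)| + |-4 - 5| = 2 + 9 = 11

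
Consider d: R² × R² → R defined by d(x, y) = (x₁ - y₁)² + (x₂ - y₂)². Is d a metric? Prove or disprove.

No. The squared Euclidean distance fails the triangle inequality. Counterexample: x = (0, 0), y = (4, 3), z = (8, 6). d(x,z) = 8² + 6² = 100, but d(x,y) + d(y,z) = (4² + 3²) + (4² + 3²) = 25 + 25 = 50. Since 100 > 50, the triangle inequality is violated. (Note: √d, the ordinary Euclidean distance, IS a metric.)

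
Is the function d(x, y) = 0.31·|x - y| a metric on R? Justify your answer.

Yes. Since |x - y| is a metric on R and 0.31 > 0, the positive scalar multiple 0.31·|x - y| is also a metric: scaling by a positive constant preserves non-negativity, identity (d=0 ⟺ |x-y|=0 ⟺ x=y), symmetry, and the triangle inequality.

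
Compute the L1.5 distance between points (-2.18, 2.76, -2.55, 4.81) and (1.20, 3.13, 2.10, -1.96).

(Σ|x_i - y_i|^1.5)^(1/1.5) = (|-2.18 - 1.2|^1.5 + |2.76 - 3.13|^1.5 + |-2.55 - 2.1|^1.5 + |4.81 - (-1.96)|^1.5)^(1/1.5)
= (3.38^1.5 + 0.37^1.5 + 4.65^1.5 + 6.77^1.5)^(1/1.5) ≈ (6.2141 + 0.2251 + 10.0272 + 17.615)^(1/1.5) = (34.0814)^(1/1.5) ≈ 10.5118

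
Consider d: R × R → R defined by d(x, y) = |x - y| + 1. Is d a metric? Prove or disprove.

No. d fails identity of indiscernibles (specifically d(x,x) = 0): d(1, 1) = |1 - 1| + 1 = 0 + 1 = 1 ≠ 0.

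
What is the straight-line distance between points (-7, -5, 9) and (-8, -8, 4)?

√(Σ(x_i - y_i)²) = √((-7 - (-8))² + (-5 - (-8))² + (9 - 4)²)
= √(1² + 3² + 5²) = √(1 + 9 + 25) = √35 ≈ 5.9161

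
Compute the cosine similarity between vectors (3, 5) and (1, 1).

With u = (3, 5), v = (1, 1):
u·v = 3·1 + 5·1 = 3 + 5 = 8.
|u| = √(3² + 5²) = √34, |v| = √(1² + 1²) = √2, so |u||v| = √(34·2) = √68.
cos θ = (u·v)/(|u||v|) = 8/√68 ≈ 0.9701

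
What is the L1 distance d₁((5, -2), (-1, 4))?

Σ|x_i - y_i| = |5 - (-1)| + |-2 - 4| = 6 + 6 = 12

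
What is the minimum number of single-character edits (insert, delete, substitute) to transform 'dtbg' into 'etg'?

Let D[i][j] be the edit distance between the first i characters of 'dtbg' and the first j characters of 'etg', with D[i][0] = i, D[0][j] = j, and D[i][j] = D[i-1][j-1] if the characters match, else 1 + min(D[i-1][j], D[i][j-1], D[i-1][j-1]). Filling the table (rows: prefixes of 'dtbg', columns: prefixes of 'etg'):
     ε  e  t  g
  ε  0  1  2  3
  d  1  1  2  3
  t  2  2  1  2
  b  3  3  2  2
  g  4  4  3  2
The bottom-right entry gives D[4][3] = 2, so no sequence of fewer than 2 edits works. Backtracking through the table gives one optimal edit sequence (2 edits):
  dtbg → etbg (sub d→e @1)
  etbg → etg (del b @3)
Edit distance = 2.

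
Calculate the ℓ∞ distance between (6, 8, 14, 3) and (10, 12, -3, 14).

max(|x_i - y_i|) = max(|6 - 10|, |8 - 12|, |14 - (-3)|, |3 - 14|) = max(4, 4, 17, 11) = 17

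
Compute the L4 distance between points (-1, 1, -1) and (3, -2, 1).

(Σ|x_i - y_i|^4)^(1/4) = (|-1 - 3|^4 + |1 - (-2)|^4 + |-1 - 1|^4)^(1/4)
= (4^4 + 3^4 + 2^4)^(1/4) = (256 + 81 + 16)^(1/4) = (353)^(1/4) ≈ 4.3345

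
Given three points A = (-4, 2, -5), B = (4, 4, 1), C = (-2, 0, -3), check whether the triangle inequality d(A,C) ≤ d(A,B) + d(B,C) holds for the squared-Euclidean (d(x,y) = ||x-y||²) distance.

d(A,B) = 8² + 2² + 6² = 104, d(B,C) = 6² + 4² + 4² = 68, d(A,C) = 2² + 2² + 2² = 12.
d(A,C) = 12 ≤ 104 + 68 = 172. Triangle inequality is satisfied.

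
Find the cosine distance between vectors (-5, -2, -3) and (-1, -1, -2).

With u = (-5, -2, -3), v = (-1, -1, -2):
u·v = (-5)·(-1) + (-2)·(-1) + (-3)·(-2) = 5 + 2 + 6 = 13.
|u| = √((-5)² + (-2)² + (-3)²) = √38, |v| = √((-1)² + (-1)² + (-2)²) = √6, so |u||v| = √(38·6) = √228.
cos θ = (u·v)/(|u||v|) = 13/√228 ≈ 0.8609
Cosine distance = 1 - cos θ ≈ 1 - 0.8609 = 0.1391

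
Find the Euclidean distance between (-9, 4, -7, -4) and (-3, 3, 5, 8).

√(Σ(x_i - y_i)²) = √((-9 - (-3))² + (4 - 3)² + (-7 - 5)² + (-4 - 8)²)
= √((-6)² + 1² + (-12)² + (-12)²) = √(36 + 1 + 144 + 144) = √325 ≈ 18.0278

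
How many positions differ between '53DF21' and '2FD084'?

Differing positions: 1, 2, 4, 5, 6. Hamming distance = 5.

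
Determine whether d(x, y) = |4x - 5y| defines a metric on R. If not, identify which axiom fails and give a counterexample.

No. d fails symmetry: d(9, 5) = |4·9 - 5·5| = |11| = 11, but d(5, 9) = |4·5 - 5·9| = |-25| = 25. Since 11 ≠ 25, d(x,y) ≠ d(y,x) in general.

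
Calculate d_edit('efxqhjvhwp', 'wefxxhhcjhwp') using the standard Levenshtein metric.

Let D[i][j] be the edit distance between the first i characters of 'efxqhjvhwp' and the first j characters of 'wefxxhhcjhwp', with D[i][0] = i, D[0][j] = j, and D[i][j] = D[i-1][j-1] if the characters match, else 1 + min(D[i-1][j], D[i][j-1], D[i-1][j-1]). Filling the table (rows: prefixes of 'efxqhjvhwp', columns: prefixes of 'wefxxhhcjhwp'):
     ε  w  e  f  x  x  h  h  c  j  h  w  p
  ε  0  1  2  3  4  5  6  7  8  9 10 11 12
  e  1  1  1  2  3  4  5  6  7  8  9 10 11
  f  2  2  2  1  2  3  4  5  6  7  8  9 10
  x  3  3  3  2  1  2  3  4  5  6  7  8  9
  q  4  4  4  3  2  2  3  4  5  6  7  8  9
  h  5  5  5  4  3  3  2  3  4  5  6  7  8
  j  6  6  6  5  4  4  3  3  4  4  5  6  7
  v  7  7  7  6  5  5  4  4  4  5  5  6  7
  h  8  8  8  7  6  6  5  4  5  5  5  6  7
  w  9  8  9  8  7  7  6  5  5  6  6  5  6
  p 10  9  9  9  8  8  7  6  6  6  7  6  5
The bottom-right entry gives D[10][12] = 5, so no sequence of fewer than 5 edits works. Backtracking through the table gives one optimal edit sequence (5 edits):
  efxqhjvhwp → wefxqhjvhwp (ins w @1)
  wefxqhjvhwp → wefxxqhjvhwp (ins x @4)
  wefxxqhjvhwp → wefxxhhjvhwp (sub q→h @6)
  wefxxhhjvhwp → wefxxhhcvhwp (sub j→c @8)
  wefxxhhcvhwp → wefxxhhcjhwp (sub v→j @9)
Edit distance = 5.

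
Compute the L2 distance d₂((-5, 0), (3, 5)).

√(Σ(x_i - y_i)²) = √((-5 - 3)² + (0 - 5)²)
= √((-8)² + (-5)²) = √(64 + 25) = √89 ≈ 9.434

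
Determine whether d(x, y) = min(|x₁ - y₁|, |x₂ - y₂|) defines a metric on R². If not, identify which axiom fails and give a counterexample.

No. d fails identity of indiscernibles: take x = (1, 0) and y = (1, 5). Then d(x,y) = min(|1 - 1|, |0 - 5|) = min(0, 5) = 0, yet x ≠ y.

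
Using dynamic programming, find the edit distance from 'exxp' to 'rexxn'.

Let D[i][j] be the edit distance between the first i characters of 'exxp' and the first j characters of 'rexxn', with D[i][0] = i, D[0][j] = j, and D[i][j] = D[i-1][j-1] if the characters match, else 1 + min(D[i-1][j], D[i][j-1], D[i-1][j-1]). Filling the table (rows: prefixes of 'exxp', columns: prefixes of 'rexxn'):
     ε  r  e  x  x  n
  ε  0  1  2  3  4  5
  e  1  1  1  2  3  4
  x  2  2  2  1  2  3
  x  3  3  3  2  1  2
  p  4  4  4  3  2  2
The bottom-right entry gives D[4][5] = 2, so no sequence of fewer than 2 edits works. Backtracking through the table gives one optimal edit sequence (2 edits):
  exxp → rexxp (ins r @1)
  rexxp → rexxn (sub p→n @5)
Edit distance = 2.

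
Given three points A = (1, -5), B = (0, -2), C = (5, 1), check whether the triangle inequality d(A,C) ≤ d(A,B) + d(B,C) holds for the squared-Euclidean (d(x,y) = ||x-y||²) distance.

d(A,B) = 1² + 3² = 10, d(B,C) = 5² + 3² = 34, d(A,C) = 4² + 6² = 52.
d(A,C) = 52 > 10 + 34 = 44. Triangle inequality is VIOLATED. (Squared-Euclidean is not a metric — this is a counterexample.)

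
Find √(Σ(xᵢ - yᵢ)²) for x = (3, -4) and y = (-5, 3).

√(Σ(x_i - y_i)²) = √((3 - (-5))² + (-4 - 3)²)
= √(8² + (-7)²) = √(64 + 49) = √113 ≈ 10.6301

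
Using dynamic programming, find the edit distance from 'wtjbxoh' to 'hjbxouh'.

Let D[i][j] be the edit distance between the first i characters of 'wtjbxoh' and the first j characters of 'hjbxouh', with D[i][0] = i, D[0][j] = j, and D[i][j] = D[i-1][j-1] if the characters match, else 1 + min(D[i-1][j], D[i][j-1], D[i-1][j-1]). Filling the table (rows: prefixes of 'wtjbxoh', columns: prefixes of 'hjbxouh'):
     ε  h  j  b  x  o  u  h
  ε  0  1  2  3  4  5  6  7
  w  1  1  2  3  4  5  6  7
  t  2  2  2  3  4  5  6  7
  j  3  3  2  3  4  5  6  7
  b  4  4  3  2  3  4  5  6
  x  5  5  4  3  2  3  4  5
  o  6  6  5  4  3  2  3  4
  h  7  6  6  5  4  3  3  3
The bottom-right entry gives D[7][7] = 3, so no sequence of fewer than 3 edits works. Backtracking through the table gives one optimal edit sequence (3 edits):
  wtjbxoh → tjbxoh (del w @1)
  tjbxoh → hjbxoh (sub t→h @1)
  hjbxoh → hjbxouh (ins u @6)
Edit distance = 3.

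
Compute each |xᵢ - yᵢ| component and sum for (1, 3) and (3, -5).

Σ|x_i - y_i| = |1 - 3| + |3 - (-5)| = 2 + 8 = 10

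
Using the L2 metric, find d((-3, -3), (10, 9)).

√(Σ(x_i - y_i)²) = √((-3 - 10)² + (-3 - 9)²)
= √((-13)² + (-12)²) = √(169 + 144) = √313 ≈ 17.6918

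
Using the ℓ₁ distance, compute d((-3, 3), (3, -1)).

Σ|x_i - y_i| = |-3 - 3| + |3 - (-1)| = 6 + 4 = 10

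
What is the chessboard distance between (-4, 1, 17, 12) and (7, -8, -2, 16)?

max(|x_i - y_i|) = max(|-4 - 7|, |1 - (-8)|, |17 - (-2)|, |12 - 16|) = max(11, 9, 19, 4) = 19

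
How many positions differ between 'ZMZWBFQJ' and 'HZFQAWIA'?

Differing positions: 1, 2, 3, 4, 5, 6, 7, 8. Hamming distance = 8.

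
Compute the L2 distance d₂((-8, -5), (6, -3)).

√(Σ(x_i - y_i)²) = √((-8 - 6)² + (-5 - (-3))²)
= √((-14)² + (-2)²) = √(196 + 4) = √200 ≈ 14.1421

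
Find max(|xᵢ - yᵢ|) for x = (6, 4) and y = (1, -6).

max(|x_i - y_i|) = max(|6 - 1|, |4 - (-6)|) = max(5, 10) = 10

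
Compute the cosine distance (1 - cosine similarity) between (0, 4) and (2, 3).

With u = (0, 4), v = (2, 3):
u·v = 0·2 + 4·3 = 0 + 12 = 12.
|u| = √(0² + 4²) = √16, |v| = √(2² + 3²) = √13, so |u||v| = √(16·13) = √208.
cos θ = (u·v)/(|u||v|) = 12/√208 ≈ 0.8321
Cosine distance = 1 - cos θ ≈ 1 - 0.8321 = 0.1679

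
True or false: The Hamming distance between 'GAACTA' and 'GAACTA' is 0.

Differing positions: none. Hamming distance = 0, so the claim is true.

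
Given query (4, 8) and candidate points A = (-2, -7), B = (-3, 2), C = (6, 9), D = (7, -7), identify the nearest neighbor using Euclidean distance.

Distances: d(A) ≈ 16.1555, d(B) ≈ 9.2195, d(C) ≈ 2.2361, d(D) ≈ 15.2971. Nearest: C = (6, 9) with distance 2.2361.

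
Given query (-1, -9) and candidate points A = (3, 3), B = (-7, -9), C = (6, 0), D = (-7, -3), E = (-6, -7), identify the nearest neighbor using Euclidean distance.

Distances: d(A) ≈ 12.6491, d(B) = 6, d(C) ≈ 11.4018, d(D) ≈ 8.4853, d(E) ≈ 5.3852. Nearest: E = (-6, -7) with distance 5.3852.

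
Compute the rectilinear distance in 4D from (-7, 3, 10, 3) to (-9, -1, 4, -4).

Σ|x_i - y_i| = |-7 - (-9)| + |3 - (-1)| + |10 - 4| + |3 - (-4)| = 2 + 4 + 6 + 7 = 19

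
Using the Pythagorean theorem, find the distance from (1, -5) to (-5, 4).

√(Σ(x_i - y_i)²) = √((1 - (-5))² + (-5 - 4)²)
= √(6² + (-9)²) = √(36 + 81) = √117 ≈ 10.8167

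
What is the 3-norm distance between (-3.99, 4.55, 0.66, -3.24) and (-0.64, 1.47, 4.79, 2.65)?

(Σ|x_i - y_i|^3)^(1/3) = (|-3.99 - (-0.64)|^3 + |4.55 - 1.47|^3 + |0.66 - 4.79|^3 + |-3.24 - 2.65|^3)^(1/3)
= (3.35^3 + 3.08^3 + 4.13^3 + 5.89^3)^(1/3) ≈ (37.5954 + 29.2181 + 70.445 + 204.3365)^(1/3) = (341.595)^(1/3) ≈ 6.9904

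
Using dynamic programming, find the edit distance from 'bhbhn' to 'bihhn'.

Let D[i][j] be the edit distance between the first i characters of 'bhbhn' and the first j characters of 'bihhn', with D[i][0] = i, D[0][j] = j, and D[i][j] = D[i-1][j-1] if the characters match, else 1 + min(D[i-1][j], D[i][j-1], D[i-1][j-1]). Filling the table (rows: prefixes of 'bhbhn', columns: prefixes of 'bihhn'):
     ε  b  i  h  h  n
  ε  0  1  2  3  4  5
  b  1  0  1  2  3  4
  h  2  1  1  1  2  3
  b  3  2  2  2  2  3
  h  4  3  3  2  2  3
  n  5  4  4  3  3  2
The bottom-right entry gives D[5][5] = 2, so no sequence of fewer than 2 edits works. Backtracking through the table gives one optimal edit sequence (2 edits):
  bhbhn → bibhn (sub h→i @2)
  bibhn → bihhn (sub b→h @3)
Edit distance = 2.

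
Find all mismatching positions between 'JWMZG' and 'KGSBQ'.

Differing positions: 1, 2, 3, 4, 5. Hamming distance = 5.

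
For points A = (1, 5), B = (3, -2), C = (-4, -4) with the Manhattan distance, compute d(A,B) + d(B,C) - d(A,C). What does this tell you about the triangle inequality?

d(A,B) = 2 + 7 = 9, d(B,C) = 7 + 2 = 9, d(A,C) = 5 + 9 = 14.
d(A,B) + d(B,C) - d(A,C) = 9 + 9 - 14 = 18 - 14 = 4. This is ≥ 0, so the triangle inequality holds for these points.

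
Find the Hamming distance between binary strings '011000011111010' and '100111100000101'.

Differing positions: 1, 2, 3, 4, 5, 6, 7, 8, 9, 10, 11, 12, 13, 14, 15. Hamming distance = 15.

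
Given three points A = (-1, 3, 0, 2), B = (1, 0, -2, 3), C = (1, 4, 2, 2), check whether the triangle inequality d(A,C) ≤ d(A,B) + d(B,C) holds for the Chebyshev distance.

d(A,B) = max(2, 3, 2, 1) = 3, d(B,C) = max(0, 4, 4, 1) = 4, d(A,C) = max(2, 1, 2, 0) = 2.
d(A,C) = 2 ≤ 3 + 4 = 7. Triangle inequality is satisfied.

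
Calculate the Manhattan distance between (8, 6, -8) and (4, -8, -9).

Σ|x_i - y_i| = |8 - 4| + |6 - (-8)| + |-8 - (-9)| = 4 + 14 + 1 = 19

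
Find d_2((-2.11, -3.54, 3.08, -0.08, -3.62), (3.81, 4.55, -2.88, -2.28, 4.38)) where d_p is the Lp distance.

(Σ|x_i - y_i|^2)^(1/2) = (|-2.11 - 3.81|^2 + |-3.54 - 4.55|^2 + |3.08 - (-2.88)|^2 + |-0.08 - (-2.28)|^2 + |-3.62 - 4.38|^2)^(1/2)
= (5.92^2 + 8.09^2 + 5.96^2 + 2.2^2 + 8^2)^(1/2) = (35.0464 + 65.4481 + 35.5216 + 4.84 + 64)^(1/2) = (204.8561)^(1/2) ≈ 14.3128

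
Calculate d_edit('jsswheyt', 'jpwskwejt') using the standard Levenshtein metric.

Let D[i][j] be the edit distance between the first i characters of 'jsswheyt' and the first j characters of 'jpwskwejt', with D[i][0] = i, D[0][j] = j, and D[i][j] = D[i-1][j-1] if the characters match, else 1 + min(D[i-1][j], D[i][j-1], D[i-1][j-1]). Filling the table (rows: prefixes of 'jsswheyt', columns: prefixes of 'jpwskwejt'):
     ε  j  p  w  s  k  w  e  j  t
  ε  0  1  2  3  4  5  6  7  8  9
  j  1  0  1  2  3  4  5  6  7  8
  s  2  1  1  2  2  3  4  5  6  7
  s  3  2  2  2  2  3  4  5  6  7
  w  4  3  3  2  3  3  3  4  5  6
  h  5  4  4  3  3  4  4  4  5  6
  e  6  5  5  4  4  4  5  4  5  6
  y  7  6  6  5  5  5  5  5  5  6
  t  8  7  7  6  6  6  6  6  6  5
The bottom-right entry gives D[8][9] = 5, so no sequence of fewer than 5 edits works. Backtracking through the table gives one optimal edit sequence (5 edits):
  jsswheyt → jpsswheyt (ins p @2)
  jpsswheyt → jpwswheyt (sub s→w @3)
  jpwswheyt → jpwskheyt (sub w→k @5)
  jpwskheyt → jpwskweyt (sub h→w @6)
  jpwskweyt → jpwskwejt (sub y→j @8)
Edit distance = 5.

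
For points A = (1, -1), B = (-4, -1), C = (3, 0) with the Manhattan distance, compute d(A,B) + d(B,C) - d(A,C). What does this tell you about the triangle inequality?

d(A,B) = 5 + 0 = 5, d(B,C) = 7 + 1 = 8, d(A,C) = 2 + 1 = 3.
d(A,B) + d(B,C) - d(A,C) = 5 + 8 - 3 = 13 - 3 = 10. This is ≥ 0, so the triangle inequality holds for these points.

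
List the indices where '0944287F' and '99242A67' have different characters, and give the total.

Differing positions: 1, 3, 6, 7, 8. Hamming distance = 5.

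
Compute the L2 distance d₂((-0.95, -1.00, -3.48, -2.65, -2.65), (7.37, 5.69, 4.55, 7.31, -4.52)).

√(Σ(x_i - y_i)²) = √((-0.95 - 7.37)² + (-1 - 5.69)² + (-3.48 - 4.55)² + (-2.65 - 7.31)² + (-2.65 - (-4.52))²)
= √((-8.32)² + (-6.69)² + (-8.03)² + (-9.96)² + 1.87²) = √(69.2224 + 44.7561 + 64.4809 + 99.2016 + 3.4969) = √281.1579 ≈ 16.7678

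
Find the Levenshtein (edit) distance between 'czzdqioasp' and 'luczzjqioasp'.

Let D[i][j] be the edit distance between the first i characters of 'czzdqioasp' and the first j characters of 'luczzjqioasp', with D[i][0] = i, D[0][j] = j, and D[i][j] = D[i-1][j-1] if the characters match, else 1 + min(D[i-1][j], D[i][j-1], D[i-1][j-1]). Filling the table (rows: prefixes of 'czzdqioasp', columns: prefixes of 'luczzjqioasp'):
     ε  l  u  c  z  z  j  q  i  o  a  s  p
  ε  0  1  2  3  4  5  6  7  8  9 10 11 12
  c  1  1  2  2  3  4  5  6  7  8  9 10 11
  z  2  2  2  3  2  3  4  5  6  7  8  9 10
  z  3  3  3  3  3  2  3  4  5  6  7  8  9
  d  4  4  4  4  4  3  3  4  5  6  7  8  9
  q  5  5  5  5  5  4  4  3  4  5  6  7  8
  i  6  6  6  6  6  5  5  4  3  4  5  6  7
  o  7  7  7  7  7  6  6  5  4  3  4  5  6
  a  8  8  8  8  8  7  7  6  5  4  3  4  5
  s  9  9  9  9  9  8  8  7  6  5  4  3  4
  p 10 10 10 10 10  9  9  8  7  6  5  4  3
The bottom-right entry gives D[10][12] = 3, so no sequence of fewer than 3 edits works. Backtracking through the table gives one optimal edit sequence (3 edits):
  czzdqioasp → lczzdqioasp (ins l @1)
  lczzdqioasp → luczzdqioasp (ins u @2)
  luczzdqioasp → luczzjqioasp (sub d→j @6)
Edit distance = 3.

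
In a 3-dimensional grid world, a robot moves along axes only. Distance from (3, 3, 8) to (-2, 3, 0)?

Σ|x_i - y_i| = |3 - (-2)| + |3 - 3| + |8 - 0| = 5 + 0 + 8 = 13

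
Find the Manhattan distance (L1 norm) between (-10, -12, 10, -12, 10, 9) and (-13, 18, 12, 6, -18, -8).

Σ|x_i - y_i| = |-10 - (-13)| + |-12 - 18| + |10 - 12| + |-12 - 6| + |10 - (-18)| + |9 - (-8)| = 3 + 30 + 2 + 18 + 28 + 17 = 98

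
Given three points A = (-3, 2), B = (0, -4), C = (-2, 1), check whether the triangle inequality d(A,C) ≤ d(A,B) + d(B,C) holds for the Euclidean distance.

d(A,B) = √(3² + 6²) = √45 ≈ 6.7082, d(B,C) = √(2² + 5²) = √29 ≈ 5.3852, d(A,C) = √(1² + 1²) = √2 ≈ 1.4142.
d(A,C) ≈ 1.4142 ≤ 6.7082 + 5.3852 = 12.0934. Triangle inequality is satisfied.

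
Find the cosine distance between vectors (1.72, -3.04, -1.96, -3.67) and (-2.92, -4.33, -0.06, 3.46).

With u = (1.72, -3.04, -1.96, -3.67), v = (-2.92, -4.33, -0.06, 3.46):
u·v = 1.72·(-2.92) + (-3.04)·(-4.33) + (-1.96)·(-0.06) + (-3.67)·3.46 = (-5.0224) + 13.1632 + 0.1176 + (-12.6982) = -4.4398.
|u| = √(1.72² + (-3.04)² + (-1.96)² + (-3.67)²) = √(2.9584 + 9.2416 + 3.8416 + 13.4689) = √29.5105, |v| = √((-2.92)² + (-4.33)² + (-0.06)² + 3.46²) = √(8.5264 + 18.7489 + 0.0036 + 11.9716) = √39.2505.
cos θ = (u·v)/(|u||v|) = -4.4398/(√29.5105·√39.2505) ≈ -0.1305
Cosine distance = 1 - cos θ ≈ 1 - (-0.1305) = 1.1305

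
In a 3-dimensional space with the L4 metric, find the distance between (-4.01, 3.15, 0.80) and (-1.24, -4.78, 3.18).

(Σ|x_i - y_i|^4)^(1/4) = (|-4.01 - (-1.24)|^4 + |3.15 - (-4.78)|^4 + |0.8 - 3.18|^4)^(1/4)
= (2.77^4 + 7.93^4 + 2.38^4)^(1/4) ≈ (58.8734 + 3954.5106 + 32.0854)^(1/4) = (4045.4694)^(1/4) ≈ 7.9752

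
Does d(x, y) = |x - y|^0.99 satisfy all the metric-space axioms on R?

Yes. With 0 < p = 0.99 ≤ 1, d(x,y) = |x-y|^0.99 is a metric on R. Non-negativity and symmetry are immediate; |x-y|^0.99 = 0 ⟺ |x-y| = 0 ⟺ x = y. For the triangle inequality, the function t ↦ t^0.99 is subadditive on [0,∞) when p ≤ 1, so |x-z|^0.99 ≤ (|x-y| + |y-z|)^0.99 ≤ |x-y|^0.99 + |y-z|^0.99.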